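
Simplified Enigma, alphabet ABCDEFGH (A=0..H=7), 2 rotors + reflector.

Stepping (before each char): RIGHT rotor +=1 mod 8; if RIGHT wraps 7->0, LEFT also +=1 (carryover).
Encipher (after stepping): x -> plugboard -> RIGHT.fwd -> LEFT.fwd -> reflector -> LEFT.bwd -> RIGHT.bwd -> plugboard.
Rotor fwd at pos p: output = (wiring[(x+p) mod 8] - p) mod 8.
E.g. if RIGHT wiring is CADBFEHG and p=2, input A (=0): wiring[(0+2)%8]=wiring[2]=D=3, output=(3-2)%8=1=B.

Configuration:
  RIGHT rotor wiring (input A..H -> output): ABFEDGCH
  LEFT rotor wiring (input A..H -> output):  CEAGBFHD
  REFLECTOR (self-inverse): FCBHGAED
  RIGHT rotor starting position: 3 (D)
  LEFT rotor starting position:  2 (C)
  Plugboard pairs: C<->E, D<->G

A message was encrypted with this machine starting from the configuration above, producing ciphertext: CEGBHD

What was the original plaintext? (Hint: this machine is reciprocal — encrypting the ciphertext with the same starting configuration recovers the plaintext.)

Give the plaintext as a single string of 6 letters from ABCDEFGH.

Char 1 ('C'): step: R->4, L=2; C->plug->E->R->E->L->F->refl->A->L'->G->R'->C->plug->E
Char 2 ('E'): step: R->5, L=2; E->plug->C->R->C->L->H->refl->D->L'->D->R'->D->plug->G
Char 3 ('G'): step: R->6, L=2; G->plug->D->R->D->L->D->refl->H->L'->C->R'->C->plug->E
Char 4 ('B'): step: R->7, L=2; B->plug->B->R->B->L->E->refl->G->L'->A->R'->A->plug->A
Char 5 ('H'): step: R->0, L->3 (L advanced); H->plug->H->R->H->L->F->refl->A->L'->E->R'->D->plug->G
Char 6 ('D'): step: R->1, L=3; D->plug->G->R->G->L->B->refl->C->L'->C->R'->D->plug->G

Answer: EGEAGG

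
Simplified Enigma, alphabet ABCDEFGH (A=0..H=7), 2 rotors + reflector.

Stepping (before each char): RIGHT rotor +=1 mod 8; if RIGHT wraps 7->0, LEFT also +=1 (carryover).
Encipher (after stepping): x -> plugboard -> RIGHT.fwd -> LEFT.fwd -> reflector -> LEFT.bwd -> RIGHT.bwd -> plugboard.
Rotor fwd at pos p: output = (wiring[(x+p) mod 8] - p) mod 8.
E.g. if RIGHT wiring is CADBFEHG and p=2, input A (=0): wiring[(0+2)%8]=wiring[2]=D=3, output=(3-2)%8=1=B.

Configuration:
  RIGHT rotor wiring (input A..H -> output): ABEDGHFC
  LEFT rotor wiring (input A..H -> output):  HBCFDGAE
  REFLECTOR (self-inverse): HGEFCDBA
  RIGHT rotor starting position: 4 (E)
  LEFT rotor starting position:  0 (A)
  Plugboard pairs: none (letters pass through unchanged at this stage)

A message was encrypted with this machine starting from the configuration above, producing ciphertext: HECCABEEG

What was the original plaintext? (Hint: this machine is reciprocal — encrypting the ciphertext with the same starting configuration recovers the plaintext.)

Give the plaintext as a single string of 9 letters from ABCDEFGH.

Char 1 ('H'): step: R->5, L=0; H->plug->H->R->B->L->B->refl->G->L'->F->R'->C->plug->C
Char 2 ('E'): step: R->6, L=0; E->plug->E->R->G->L->A->refl->H->L'->A->R'->G->plug->G
Char 3 ('C'): step: R->7, L=0; C->plug->C->R->C->L->C->refl->E->L'->H->R'->F->plug->F
Char 4 ('C'): step: R->0, L->1 (L advanced); C->plug->C->R->E->L->F->refl->D->L'->G->R'->E->plug->E
Char 5 ('A'): step: R->1, L=1; A->plug->A->R->A->L->A->refl->H->L'->F->R'->D->plug->D
Char 6 ('B'): step: R->2, L=1; B->plug->B->R->B->L->B->refl->G->L'->H->R'->H->plug->H
Char 7 ('E'): step: R->3, L=1; E->plug->E->R->H->L->G->refl->B->L'->B->R'->H->plug->H
Char 8 ('E'): step: R->4, L=1; E->plug->E->R->E->L->F->refl->D->L'->G->R'->D->plug->D
Char 9 ('G'): step: R->5, L=1; G->plug->G->R->G->L->D->refl->F->L'->E->R'->E->plug->E

Answer: CGFEDHHDE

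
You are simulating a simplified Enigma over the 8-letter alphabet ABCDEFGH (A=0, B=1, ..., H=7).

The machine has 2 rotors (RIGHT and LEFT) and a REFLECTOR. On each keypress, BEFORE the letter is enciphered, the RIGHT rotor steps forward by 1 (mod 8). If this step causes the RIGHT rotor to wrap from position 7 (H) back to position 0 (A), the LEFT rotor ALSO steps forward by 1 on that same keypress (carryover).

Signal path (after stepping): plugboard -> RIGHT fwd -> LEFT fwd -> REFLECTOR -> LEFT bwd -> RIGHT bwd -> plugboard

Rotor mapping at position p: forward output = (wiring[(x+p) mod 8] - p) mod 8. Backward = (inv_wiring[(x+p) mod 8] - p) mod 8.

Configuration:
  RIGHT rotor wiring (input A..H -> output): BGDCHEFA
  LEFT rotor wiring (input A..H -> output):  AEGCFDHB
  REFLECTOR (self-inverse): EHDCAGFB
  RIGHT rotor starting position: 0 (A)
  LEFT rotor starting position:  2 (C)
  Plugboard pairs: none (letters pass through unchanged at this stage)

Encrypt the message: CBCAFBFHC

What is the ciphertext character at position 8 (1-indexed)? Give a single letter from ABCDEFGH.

Char 1 ('C'): step: R->1, L=2; C->plug->C->R->B->L->A->refl->E->L'->A->R'->H->plug->H
Char 2 ('B'): step: R->2, L=2; B->plug->B->R->A->L->E->refl->A->L'->B->R'->A->plug->A
Char 3 ('C'): step: R->3, L=2; C->plug->C->R->B->L->A->refl->E->L'->A->R'->H->plug->H
Char 4 ('A'): step: R->4, L=2; A->plug->A->R->D->L->B->refl->H->L'->F->R'->E->plug->E
Char 5 ('F'): step: R->5, L=2; F->plug->F->R->G->L->G->refl->F->L'->E->R'->D->plug->D
Char 6 ('B'): step: R->6, L=2; B->plug->B->R->C->L->D->refl->C->L'->H->R'->A->plug->A
Char 7 ('F'): step: R->7, L=2; F->plug->F->R->A->L->E->refl->A->L'->B->R'->A->plug->A
Char 8 ('H'): step: R->0, L->3 (L advanced); H->plug->H->R->A->L->H->refl->B->L'->G->R'->B->plug->B

B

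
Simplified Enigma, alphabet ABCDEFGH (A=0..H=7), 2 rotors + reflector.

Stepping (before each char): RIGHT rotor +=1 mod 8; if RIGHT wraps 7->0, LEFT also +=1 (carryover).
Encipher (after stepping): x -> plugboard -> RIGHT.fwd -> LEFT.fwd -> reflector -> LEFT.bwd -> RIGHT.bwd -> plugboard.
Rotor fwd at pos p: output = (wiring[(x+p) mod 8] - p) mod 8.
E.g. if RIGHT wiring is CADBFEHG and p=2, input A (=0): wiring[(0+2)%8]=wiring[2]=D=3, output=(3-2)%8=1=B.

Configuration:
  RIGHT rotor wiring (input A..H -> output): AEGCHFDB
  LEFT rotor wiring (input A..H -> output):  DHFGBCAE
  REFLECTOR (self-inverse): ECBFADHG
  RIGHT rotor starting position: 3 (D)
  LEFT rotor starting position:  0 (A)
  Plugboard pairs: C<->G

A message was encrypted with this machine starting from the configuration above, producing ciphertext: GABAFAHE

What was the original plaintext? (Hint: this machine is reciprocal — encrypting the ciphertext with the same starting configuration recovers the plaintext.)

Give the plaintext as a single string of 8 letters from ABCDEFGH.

Answer: HHCFAGCG

Derivation:
Char 1 ('G'): step: R->4, L=0; G->plug->C->R->H->L->E->refl->A->L'->G->R'->H->plug->H
Char 2 ('A'): step: R->5, L=0; A->plug->A->R->A->L->D->refl->F->L'->C->R'->H->plug->H
Char 3 ('B'): step: R->6, L=0; B->plug->B->R->D->L->G->refl->H->L'->B->R'->G->plug->C
Char 4 ('A'): step: R->7, L=0; A->plug->A->R->C->L->F->refl->D->L'->A->R'->F->plug->F
Char 5 ('F'): step: R->0, L->1 (L advanced); F->plug->F->R->F->L->H->refl->G->L'->A->R'->A->plug->A
Char 6 ('A'): step: R->1, L=1; A->plug->A->R->D->L->A->refl->E->L'->B->R'->C->plug->G
Char 7 ('H'): step: R->2, L=1; H->plug->H->R->C->L->F->refl->D->L'->G->R'->G->plug->C
Char 8 ('E'): step: R->3, L=1; E->plug->E->R->G->L->D->refl->F->L'->C->R'->C->plug->G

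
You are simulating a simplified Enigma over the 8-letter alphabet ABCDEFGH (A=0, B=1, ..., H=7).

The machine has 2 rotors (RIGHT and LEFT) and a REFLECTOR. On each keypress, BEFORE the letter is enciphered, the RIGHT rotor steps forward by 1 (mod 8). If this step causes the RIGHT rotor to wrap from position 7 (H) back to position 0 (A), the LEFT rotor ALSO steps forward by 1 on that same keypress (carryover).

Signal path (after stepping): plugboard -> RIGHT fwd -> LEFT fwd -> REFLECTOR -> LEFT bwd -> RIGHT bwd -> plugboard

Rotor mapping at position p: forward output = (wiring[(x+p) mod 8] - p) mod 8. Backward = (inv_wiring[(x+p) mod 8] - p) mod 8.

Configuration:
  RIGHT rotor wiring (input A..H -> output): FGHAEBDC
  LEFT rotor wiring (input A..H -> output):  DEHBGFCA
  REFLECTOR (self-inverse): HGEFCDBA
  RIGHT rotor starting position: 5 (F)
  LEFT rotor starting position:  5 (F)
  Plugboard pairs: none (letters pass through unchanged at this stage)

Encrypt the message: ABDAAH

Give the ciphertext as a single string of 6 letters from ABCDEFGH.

Answer: GFFFCG

Derivation:
Char 1 ('A'): step: R->6, L=5; A->plug->A->R->F->L->C->refl->E->L'->G->R'->G->plug->G
Char 2 ('B'): step: R->7, L=5; B->plug->B->R->G->L->E->refl->C->L'->F->R'->F->plug->F
Char 3 ('D'): step: R->0, L->6 (L advanced); D->plug->D->R->A->L->E->refl->C->L'->B->R'->F->plug->F
Char 4 ('A'): step: R->1, L=6; A->plug->A->R->F->L->D->refl->F->L'->C->R'->F->plug->F
Char 5 ('A'): step: R->2, L=6; A->plug->A->R->F->L->D->refl->F->L'->C->R'->C->plug->C
Char 6 ('H'): step: R->3, L=6; H->plug->H->R->E->L->B->refl->G->L'->D->R'->G->plug->G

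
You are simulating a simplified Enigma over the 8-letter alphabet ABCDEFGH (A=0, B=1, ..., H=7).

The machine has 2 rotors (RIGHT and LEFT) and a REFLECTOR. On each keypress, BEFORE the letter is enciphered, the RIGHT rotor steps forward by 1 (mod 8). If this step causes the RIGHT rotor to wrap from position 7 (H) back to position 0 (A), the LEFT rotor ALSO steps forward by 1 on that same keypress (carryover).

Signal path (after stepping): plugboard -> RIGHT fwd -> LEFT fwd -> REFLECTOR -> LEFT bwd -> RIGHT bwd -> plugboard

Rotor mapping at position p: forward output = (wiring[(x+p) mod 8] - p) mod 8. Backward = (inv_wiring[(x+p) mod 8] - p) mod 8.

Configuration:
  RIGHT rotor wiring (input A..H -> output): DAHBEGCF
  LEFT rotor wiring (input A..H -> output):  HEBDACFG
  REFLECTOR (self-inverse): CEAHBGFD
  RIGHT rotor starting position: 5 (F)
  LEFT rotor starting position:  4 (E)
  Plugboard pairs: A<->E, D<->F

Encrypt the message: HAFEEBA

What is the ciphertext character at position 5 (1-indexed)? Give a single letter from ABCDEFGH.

Char 1 ('H'): step: R->6, L=4; H->plug->H->R->A->L->E->refl->B->L'->C->R'->D->plug->F
Char 2 ('A'): step: R->7, L=4; A->plug->E->R->C->L->B->refl->E->L'->A->R'->D->plug->F
Char 3 ('F'): step: R->0, L->5 (L advanced); F->plug->D->R->B->L->A->refl->C->L'->D->R'->A->plug->E
Char 4 ('E'): step: R->1, L=5; E->plug->A->R->H->L->D->refl->H->L'->E->R'->G->plug->G
Char 5 ('E'): step: R->2, L=5; E->plug->A->R->F->L->E->refl->B->L'->C->R'->C->plug->C

C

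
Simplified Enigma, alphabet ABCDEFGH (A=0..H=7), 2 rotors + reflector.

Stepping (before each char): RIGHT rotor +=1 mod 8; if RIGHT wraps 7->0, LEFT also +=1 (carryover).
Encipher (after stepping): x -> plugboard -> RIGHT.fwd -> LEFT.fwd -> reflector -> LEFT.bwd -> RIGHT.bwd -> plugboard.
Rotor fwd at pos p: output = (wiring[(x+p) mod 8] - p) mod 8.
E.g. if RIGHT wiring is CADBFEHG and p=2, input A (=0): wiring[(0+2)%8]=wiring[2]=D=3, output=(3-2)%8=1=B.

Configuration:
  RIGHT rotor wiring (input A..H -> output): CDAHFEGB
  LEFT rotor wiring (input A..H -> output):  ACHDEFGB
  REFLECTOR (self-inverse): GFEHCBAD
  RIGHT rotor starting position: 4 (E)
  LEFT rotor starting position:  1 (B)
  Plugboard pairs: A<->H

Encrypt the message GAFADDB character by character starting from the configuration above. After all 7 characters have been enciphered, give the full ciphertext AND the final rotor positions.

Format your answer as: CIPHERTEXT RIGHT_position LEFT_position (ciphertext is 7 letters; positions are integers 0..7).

Char 1 ('G'): step: R->5, L=1; G->plug->G->R->C->L->C->refl->E->L'->E->R'->C->plug->C
Char 2 ('A'): step: R->6, L=1; A->plug->H->R->G->L->A->refl->G->L'->B->R'->F->plug->F
Char 3 ('F'): step: R->7, L=1; F->plug->F->R->G->L->A->refl->G->L'->B->R'->D->plug->D
Char 4 ('A'): step: R->0, L->2 (L advanced); A->plug->H->R->B->L->B->refl->F->L'->A->R'->C->plug->C
Char 5 ('D'): step: R->1, L=2; D->plug->D->R->E->L->E->refl->C->L'->C->R'->A->plug->H
Char 6 ('D'): step: R->2, L=2; D->plug->D->R->C->L->C->refl->E->L'->E->R'->E->plug->E
Char 7 ('B'): step: R->3, L=2; B->plug->B->R->C->L->C->refl->E->L'->E->R'->A->plug->H
Final: ciphertext=CFDCHEH, RIGHT=3, LEFT=2

Answer: CFDCHEH 3 2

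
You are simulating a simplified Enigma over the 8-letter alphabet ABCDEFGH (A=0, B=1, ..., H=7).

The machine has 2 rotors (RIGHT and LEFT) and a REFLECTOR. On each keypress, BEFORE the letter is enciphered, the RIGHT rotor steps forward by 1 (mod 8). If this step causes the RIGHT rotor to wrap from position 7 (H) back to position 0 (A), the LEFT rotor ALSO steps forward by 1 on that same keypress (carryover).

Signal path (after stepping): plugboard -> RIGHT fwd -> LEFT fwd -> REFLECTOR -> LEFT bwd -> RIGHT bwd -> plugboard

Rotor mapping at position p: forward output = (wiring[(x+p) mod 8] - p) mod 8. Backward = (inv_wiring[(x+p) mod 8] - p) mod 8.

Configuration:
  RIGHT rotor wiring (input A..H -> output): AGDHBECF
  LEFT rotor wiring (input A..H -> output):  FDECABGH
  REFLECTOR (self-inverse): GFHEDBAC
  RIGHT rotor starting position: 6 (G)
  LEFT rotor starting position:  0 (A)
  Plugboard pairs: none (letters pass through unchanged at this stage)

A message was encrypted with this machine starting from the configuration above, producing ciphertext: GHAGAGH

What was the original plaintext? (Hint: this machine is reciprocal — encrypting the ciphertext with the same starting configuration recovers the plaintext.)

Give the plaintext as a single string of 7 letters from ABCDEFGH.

Answer: EGBHBDF

Derivation:
Char 1 ('G'): step: R->7, L=0; G->plug->G->R->F->L->B->refl->F->L'->A->R'->E->plug->E
Char 2 ('H'): step: R->0, L->1 (L advanced); H->plug->H->R->F->L->F->refl->B->L'->C->R'->G->plug->G
Char 3 ('A'): step: R->1, L=1; A->plug->A->R->F->L->F->refl->B->L'->C->R'->B->plug->B
Char 4 ('G'): step: R->2, L=1; G->plug->G->R->G->L->G->refl->A->L'->E->R'->H->plug->H
Char 5 ('A'): step: R->3, L=1; A->plug->A->R->E->L->A->refl->G->L'->G->R'->B->plug->B
Char 6 ('G'): step: R->4, L=1; G->plug->G->R->H->L->E->refl->D->L'->B->R'->D->plug->D
Char 7 ('H'): step: R->5, L=1; H->plug->H->R->E->L->A->refl->G->L'->G->R'->F->plug->F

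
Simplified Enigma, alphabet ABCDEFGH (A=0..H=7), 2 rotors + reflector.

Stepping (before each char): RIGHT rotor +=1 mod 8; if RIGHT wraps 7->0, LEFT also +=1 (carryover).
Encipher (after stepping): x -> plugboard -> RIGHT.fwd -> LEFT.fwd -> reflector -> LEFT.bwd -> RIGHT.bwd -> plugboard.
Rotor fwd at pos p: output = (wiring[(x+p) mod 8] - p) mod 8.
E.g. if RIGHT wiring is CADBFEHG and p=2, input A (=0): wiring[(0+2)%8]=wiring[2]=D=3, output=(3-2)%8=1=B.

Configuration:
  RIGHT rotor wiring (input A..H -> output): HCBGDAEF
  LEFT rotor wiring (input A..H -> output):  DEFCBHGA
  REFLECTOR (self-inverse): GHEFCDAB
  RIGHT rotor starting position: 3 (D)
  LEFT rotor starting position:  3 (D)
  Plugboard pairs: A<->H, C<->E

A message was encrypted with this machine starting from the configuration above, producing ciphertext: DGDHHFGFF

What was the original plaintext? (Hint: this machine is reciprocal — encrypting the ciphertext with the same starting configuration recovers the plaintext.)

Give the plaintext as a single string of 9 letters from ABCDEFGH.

Char 1 ('D'): step: R->4, L=3; D->plug->D->R->B->L->G->refl->A->L'->F->R'->G->plug->G
Char 2 ('G'): step: R->5, L=3; G->plug->G->R->B->L->G->refl->A->L'->F->R'->E->plug->C
Char 3 ('D'): step: R->6, L=3; D->plug->D->R->E->L->F->refl->D->L'->D->R'->E->plug->C
Char 4 ('H'): step: R->7, L=3; H->plug->A->R->G->L->B->refl->H->L'->A->R'->B->plug->B
Char 5 ('H'): step: R->0, L->4 (L advanced); H->plug->A->R->H->L->G->refl->A->L'->F->R'->H->plug->A
Char 6 ('F'): step: R->1, L=4; F->plug->F->R->D->L->E->refl->C->L'->C->R'->D->plug->D
Char 7 ('G'): step: R->2, L=4; G->plug->G->R->F->L->A->refl->G->L'->H->R'->A->plug->H
Char 8 ('F'): step: R->3, L=4; F->plug->F->R->E->L->H->refl->B->L'->G->R'->H->plug->A
Char 9 ('F'): step: R->4, L=4; F->plug->F->R->G->L->B->refl->H->L'->E->R'->B->plug->B

Answer: GCCBADHAB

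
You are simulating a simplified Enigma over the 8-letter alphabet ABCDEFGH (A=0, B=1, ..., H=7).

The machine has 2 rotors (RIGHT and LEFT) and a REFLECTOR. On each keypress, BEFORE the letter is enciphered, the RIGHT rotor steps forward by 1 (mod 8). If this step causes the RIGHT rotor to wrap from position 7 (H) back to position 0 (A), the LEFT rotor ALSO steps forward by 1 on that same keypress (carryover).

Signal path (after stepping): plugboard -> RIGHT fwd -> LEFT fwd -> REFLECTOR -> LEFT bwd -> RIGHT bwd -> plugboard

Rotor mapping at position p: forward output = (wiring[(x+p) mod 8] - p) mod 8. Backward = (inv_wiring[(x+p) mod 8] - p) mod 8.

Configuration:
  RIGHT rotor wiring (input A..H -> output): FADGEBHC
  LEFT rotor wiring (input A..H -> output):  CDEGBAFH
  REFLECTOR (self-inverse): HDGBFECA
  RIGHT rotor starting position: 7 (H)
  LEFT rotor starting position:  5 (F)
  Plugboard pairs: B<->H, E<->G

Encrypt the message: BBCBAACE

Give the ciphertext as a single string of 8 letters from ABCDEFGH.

Char 1 ('B'): step: R->0, L->6 (L advanced); B->plug->H->R->C->L->E->refl->F->L'->D->R'->C->plug->C
Char 2 ('B'): step: R->1, L=6; B->plug->H->R->E->L->G->refl->C->L'->H->R'->A->plug->A
Char 3 ('C'): step: R->2, L=6; C->plug->C->R->C->L->E->refl->F->L'->D->R'->G->plug->E
Char 4 ('B'): step: R->3, L=6; B->plug->H->R->A->L->H->refl->A->L'->F->R'->G->plug->E
Char 5 ('A'): step: R->4, L=6; A->plug->A->R->A->L->H->refl->A->L'->F->R'->B->plug->H
Char 6 ('A'): step: R->5, L=6; A->plug->A->R->E->L->G->refl->C->L'->H->R'->H->plug->B
Char 7 ('C'): step: R->6, L=6; C->plug->C->R->H->L->C->refl->G->L'->E->R'->B->plug->H
Char 8 ('E'): step: R->7, L=6; E->plug->G->R->C->L->E->refl->F->L'->D->R'->A->plug->A

Answer: CAEEHBHA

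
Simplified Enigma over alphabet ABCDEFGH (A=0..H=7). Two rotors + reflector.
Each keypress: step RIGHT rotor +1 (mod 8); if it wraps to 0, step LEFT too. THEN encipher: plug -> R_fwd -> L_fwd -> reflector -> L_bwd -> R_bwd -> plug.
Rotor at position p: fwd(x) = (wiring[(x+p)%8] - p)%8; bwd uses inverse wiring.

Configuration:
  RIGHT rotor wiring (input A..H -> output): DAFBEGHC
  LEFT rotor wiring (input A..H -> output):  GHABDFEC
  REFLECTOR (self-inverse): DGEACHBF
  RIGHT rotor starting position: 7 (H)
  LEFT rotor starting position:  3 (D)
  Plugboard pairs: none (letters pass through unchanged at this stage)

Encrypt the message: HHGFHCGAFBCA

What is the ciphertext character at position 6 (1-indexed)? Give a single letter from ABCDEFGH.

Char 1 ('H'): step: R->0, L->4 (L advanced); H->plug->H->R->C->L->A->refl->D->L'->F->R'->C->plug->C
Char 2 ('H'): step: R->1, L=4; H->plug->H->R->C->L->A->refl->D->L'->F->R'->E->plug->E
Char 3 ('G'): step: R->2, L=4; G->plug->G->R->B->L->B->refl->G->L'->D->R'->A->plug->A
Char 4 ('F'): step: R->3, L=4; F->plug->F->R->A->L->H->refl->F->L'->H->R'->E->plug->E
Char 5 ('H'): step: R->4, L=4; H->plug->H->R->F->L->D->refl->A->L'->C->R'->B->plug->B
Char 6 ('C'): step: R->5, L=4; C->plug->C->R->F->L->D->refl->A->L'->C->R'->B->plug->B

B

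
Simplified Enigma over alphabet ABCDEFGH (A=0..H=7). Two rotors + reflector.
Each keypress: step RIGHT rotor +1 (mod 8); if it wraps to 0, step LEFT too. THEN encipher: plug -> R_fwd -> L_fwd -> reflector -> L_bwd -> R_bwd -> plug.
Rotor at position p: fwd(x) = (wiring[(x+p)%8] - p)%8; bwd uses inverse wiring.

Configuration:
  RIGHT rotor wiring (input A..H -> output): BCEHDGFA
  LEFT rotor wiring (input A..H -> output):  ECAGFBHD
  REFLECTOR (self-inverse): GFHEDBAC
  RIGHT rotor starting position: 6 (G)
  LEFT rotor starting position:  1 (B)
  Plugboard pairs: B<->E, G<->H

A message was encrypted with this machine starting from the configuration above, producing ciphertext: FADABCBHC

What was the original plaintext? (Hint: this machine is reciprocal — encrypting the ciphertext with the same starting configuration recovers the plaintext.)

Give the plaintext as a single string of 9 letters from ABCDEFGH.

Answer: DEACAEDDG

Derivation:
Char 1 ('F'): step: R->7, L=1; F->plug->F->R->E->L->A->refl->G->L'->F->R'->D->plug->D
Char 2 ('A'): step: R->0, L->2 (L advanced); A->plug->A->R->B->L->E->refl->D->L'->C->R'->B->plug->E
Char 3 ('D'): step: R->1, L=2; D->plug->D->R->C->L->D->refl->E->L'->B->R'->A->plug->A
Char 4 ('A'): step: R->2, L=2; A->plug->A->R->C->L->D->refl->E->L'->B->R'->C->plug->C
Char 5 ('B'): step: R->3, L=2; B->plug->E->R->F->L->B->refl->F->L'->E->R'->A->plug->A
Char 6 ('C'): step: R->4, L=2; C->plug->C->R->B->L->E->refl->D->L'->C->R'->B->plug->E
Char 7 ('B'): step: R->5, L=2; B->plug->E->R->F->L->B->refl->F->L'->E->R'->D->plug->D
Char 8 ('H'): step: R->6, L=2; H->plug->G->R->F->L->B->refl->F->L'->E->R'->D->plug->D
Char 9 ('C'): step: R->7, L=2; C->plug->C->R->D->L->H->refl->C->L'->G->R'->H->plug->G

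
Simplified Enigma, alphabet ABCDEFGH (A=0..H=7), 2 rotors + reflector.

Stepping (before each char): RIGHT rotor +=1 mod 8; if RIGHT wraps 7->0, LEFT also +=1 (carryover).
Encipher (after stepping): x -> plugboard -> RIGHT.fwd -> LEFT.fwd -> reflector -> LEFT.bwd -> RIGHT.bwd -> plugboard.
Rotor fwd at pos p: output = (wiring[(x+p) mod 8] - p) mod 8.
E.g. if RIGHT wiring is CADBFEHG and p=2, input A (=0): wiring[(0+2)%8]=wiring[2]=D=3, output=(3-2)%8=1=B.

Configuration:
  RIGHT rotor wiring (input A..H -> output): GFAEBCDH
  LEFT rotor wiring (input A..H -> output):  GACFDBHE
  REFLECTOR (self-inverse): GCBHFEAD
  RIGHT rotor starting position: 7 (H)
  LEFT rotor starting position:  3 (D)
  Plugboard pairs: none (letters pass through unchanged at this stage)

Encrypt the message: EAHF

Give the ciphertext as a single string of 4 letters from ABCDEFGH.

Answer: BBAB

Derivation:
Char 1 ('E'): step: R->0, L->4 (L advanced); E->plug->E->R->B->L->F->refl->E->L'->F->R'->B->plug->B
Char 2 ('A'): step: R->1, L=4; A->plug->A->R->E->L->C->refl->B->L'->H->R'->B->plug->B
Char 3 ('H'): step: R->2, L=4; H->plug->H->R->D->L->A->refl->G->L'->G->R'->A->plug->A
Char 4 ('F'): step: R->3, L=4; F->plug->F->R->D->L->A->refl->G->L'->G->R'->B->plug->B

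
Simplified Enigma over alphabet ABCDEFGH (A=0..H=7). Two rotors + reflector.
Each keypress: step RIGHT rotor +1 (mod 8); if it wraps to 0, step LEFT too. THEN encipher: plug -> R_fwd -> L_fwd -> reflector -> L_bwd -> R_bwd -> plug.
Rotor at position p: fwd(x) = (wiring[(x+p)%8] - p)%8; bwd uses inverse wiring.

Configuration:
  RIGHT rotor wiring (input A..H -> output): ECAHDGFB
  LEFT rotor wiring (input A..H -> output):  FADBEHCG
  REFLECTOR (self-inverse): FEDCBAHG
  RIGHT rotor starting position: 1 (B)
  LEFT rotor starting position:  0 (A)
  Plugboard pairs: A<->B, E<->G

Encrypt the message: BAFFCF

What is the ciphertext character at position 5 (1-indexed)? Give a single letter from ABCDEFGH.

Char 1 ('B'): step: R->2, L=0; B->plug->A->R->G->L->C->refl->D->L'->C->R'->G->plug->E
Char 2 ('A'): step: R->3, L=0; A->plug->B->R->A->L->F->refl->A->L'->B->R'->F->plug->F
Char 3 ('F'): step: R->4, L=0; F->plug->F->R->G->L->C->refl->D->L'->C->R'->B->plug->A
Char 4 ('F'): step: R->5, L=0; F->plug->F->R->D->L->B->refl->E->L'->E->R'->C->plug->C
Char 5 ('C'): step: R->6, L=0; C->plug->C->R->G->L->C->refl->D->L'->C->R'->E->plug->G

G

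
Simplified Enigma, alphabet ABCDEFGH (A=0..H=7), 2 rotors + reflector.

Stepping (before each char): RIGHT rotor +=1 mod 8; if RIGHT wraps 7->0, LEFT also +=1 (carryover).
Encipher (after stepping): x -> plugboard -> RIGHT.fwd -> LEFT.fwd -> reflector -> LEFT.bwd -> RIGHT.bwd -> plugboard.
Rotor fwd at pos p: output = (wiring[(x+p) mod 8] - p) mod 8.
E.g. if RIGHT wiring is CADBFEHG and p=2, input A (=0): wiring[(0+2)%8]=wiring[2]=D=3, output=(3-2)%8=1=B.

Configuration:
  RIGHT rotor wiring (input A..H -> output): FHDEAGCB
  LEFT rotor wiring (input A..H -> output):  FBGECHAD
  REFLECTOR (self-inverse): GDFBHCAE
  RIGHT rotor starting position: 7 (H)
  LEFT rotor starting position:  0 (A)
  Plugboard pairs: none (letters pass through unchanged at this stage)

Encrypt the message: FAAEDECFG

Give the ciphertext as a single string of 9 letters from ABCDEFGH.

Char 1 ('F'): step: R->0, L->1 (L advanced); F->plug->F->R->G->L->C->refl->F->L'->B->R'->H->plug->H
Char 2 ('A'): step: R->1, L=1; A->plug->A->R->G->L->C->refl->F->L'->B->R'->F->plug->F
Char 3 ('A'): step: R->2, L=1; A->plug->A->R->B->L->F->refl->C->L'->G->R'->C->plug->C
Char 4 ('E'): step: R->3, L=1; E->plug->E->R->G->L->C->refl->F->L'->B->R'->A->plug->A
Char 5 ('D'): step: R->4, L=1; D->plug->D->R->F->L->H->refl->E->L'->H->R'->G->plug->G
Char 6 ('E'): step: R->5, L=1; E->plug->E->R->C->L->D->refl->B->L'->D->R'->H->plug->H
Char 7 ('C'): step: R->6, L=1; C->plug->C->R->H->L->E->refl->H->L'->F->R'->E->plug->E
Char 8 ('F'): step: R->7, L=1; F->plug->F->R->B->L->F->refl->C->L'->G->R'->B->plug->B
Char 9 ('G'): step: R->0, L->2 (L advanced); G->plug->G->R->C->L->A->refl->G->L'->E->R'->D->plug->D

Answer: HFCAGHEBD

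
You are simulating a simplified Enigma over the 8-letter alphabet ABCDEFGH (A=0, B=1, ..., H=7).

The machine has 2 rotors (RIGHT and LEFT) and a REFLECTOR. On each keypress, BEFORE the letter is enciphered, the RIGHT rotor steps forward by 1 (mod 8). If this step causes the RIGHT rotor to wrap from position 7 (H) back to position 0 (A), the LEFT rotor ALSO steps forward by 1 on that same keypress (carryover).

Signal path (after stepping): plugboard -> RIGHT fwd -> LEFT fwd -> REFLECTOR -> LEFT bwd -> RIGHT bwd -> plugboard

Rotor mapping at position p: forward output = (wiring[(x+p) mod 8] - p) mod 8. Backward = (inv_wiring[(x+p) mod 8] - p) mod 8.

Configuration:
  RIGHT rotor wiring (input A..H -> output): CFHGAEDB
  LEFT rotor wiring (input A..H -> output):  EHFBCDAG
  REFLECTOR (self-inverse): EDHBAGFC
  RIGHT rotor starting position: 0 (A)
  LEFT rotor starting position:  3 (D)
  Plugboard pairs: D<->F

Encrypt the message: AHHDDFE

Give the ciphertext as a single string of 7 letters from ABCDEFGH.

Char 1 ('A'): step: R->1, L=3; A->plug->A->R->E->L->D->refl->B->L'->F->R'->C->plug->C
Char 2 ('H'): step: R->2, L=3; H->plug->H->R->D->L->F->refl->G->L'->A->R'->G->plug->G
Char 3 ('H'): step: R->3, L=3; H->plug->H->R->E->L->D->refl->B->L'->F->R'->B->plug->B
Char 4 ('D'): step: R->4, L=3; D->plug->F->R->B->L->H->refl->C->L'->H->R'->C->plug->C
Char 5 ('D'): step: R->5, L=3; D->plug->F->R->C->L->A->refl->E->L'->G->R'->B->plug->B
Char 6 ('F'): step: R->6, L=3; F->plug->D->R->H->L->C->refl->H->L'->B->R'->E->plug->E
Char 7 ('E'): step: R->7, L=3; E->plug->E->R->H->L->C->refl->H->L'->B->R'->F->plug->D

Answer: CGBCBED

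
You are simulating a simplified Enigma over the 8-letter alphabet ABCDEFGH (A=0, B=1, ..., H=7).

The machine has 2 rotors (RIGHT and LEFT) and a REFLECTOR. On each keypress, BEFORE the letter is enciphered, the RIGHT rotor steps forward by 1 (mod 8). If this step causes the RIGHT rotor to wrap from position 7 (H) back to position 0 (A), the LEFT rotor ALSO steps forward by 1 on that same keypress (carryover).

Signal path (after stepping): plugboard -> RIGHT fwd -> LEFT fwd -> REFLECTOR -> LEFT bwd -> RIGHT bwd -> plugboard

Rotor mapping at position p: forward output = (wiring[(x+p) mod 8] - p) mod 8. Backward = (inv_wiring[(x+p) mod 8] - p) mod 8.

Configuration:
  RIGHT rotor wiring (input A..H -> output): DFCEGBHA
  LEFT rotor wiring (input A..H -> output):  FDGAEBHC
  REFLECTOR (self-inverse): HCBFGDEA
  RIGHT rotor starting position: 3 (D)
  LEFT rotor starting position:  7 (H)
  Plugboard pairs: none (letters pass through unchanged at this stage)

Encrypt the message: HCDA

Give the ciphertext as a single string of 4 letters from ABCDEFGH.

Answer: BGHG

Derivation:
Char 1 ('H'): step: R->4, L=7; H->plug->H->R->A->L->D->refl->F->L'->F->R'->B->plug->B
Char 2 ('C'): step: R->5, L=7; C->plug->C->R->D->L->H->refl->A->L'->H->R'->G->plug->G
Char 3 ('D'): step: R->6, L=7; D->plug->D->R->H->L->A->refl->H->L'->D->R'->H->plug->H
Char 4 ('A'): step: R->7, L=7; A->plug->A->R->B->L->G->refl->E->L'->C->R'->G->plug->G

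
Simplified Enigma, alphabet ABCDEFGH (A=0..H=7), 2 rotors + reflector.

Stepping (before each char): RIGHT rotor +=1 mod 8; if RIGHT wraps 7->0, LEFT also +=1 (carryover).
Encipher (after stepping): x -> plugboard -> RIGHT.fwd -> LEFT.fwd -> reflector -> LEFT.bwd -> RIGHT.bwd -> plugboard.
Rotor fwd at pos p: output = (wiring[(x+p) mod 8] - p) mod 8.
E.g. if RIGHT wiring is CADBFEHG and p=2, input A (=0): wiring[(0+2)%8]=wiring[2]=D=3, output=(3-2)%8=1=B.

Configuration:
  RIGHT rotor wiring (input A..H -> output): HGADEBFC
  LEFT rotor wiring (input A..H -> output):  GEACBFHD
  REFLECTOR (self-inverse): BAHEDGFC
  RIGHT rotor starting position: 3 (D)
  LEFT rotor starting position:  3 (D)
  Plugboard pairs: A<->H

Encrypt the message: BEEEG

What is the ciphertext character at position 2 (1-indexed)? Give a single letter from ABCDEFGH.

Char 1 ('B'): step: R->4, L=3; B->plug->B->R->F->L->D->refl->E->L'->D->R'->E->plug->E
Char 2 ('E'): step: R->5, L=3; E->plug->E->R->B->L->G->refl->F->L'->H->R'->H->plug->A

A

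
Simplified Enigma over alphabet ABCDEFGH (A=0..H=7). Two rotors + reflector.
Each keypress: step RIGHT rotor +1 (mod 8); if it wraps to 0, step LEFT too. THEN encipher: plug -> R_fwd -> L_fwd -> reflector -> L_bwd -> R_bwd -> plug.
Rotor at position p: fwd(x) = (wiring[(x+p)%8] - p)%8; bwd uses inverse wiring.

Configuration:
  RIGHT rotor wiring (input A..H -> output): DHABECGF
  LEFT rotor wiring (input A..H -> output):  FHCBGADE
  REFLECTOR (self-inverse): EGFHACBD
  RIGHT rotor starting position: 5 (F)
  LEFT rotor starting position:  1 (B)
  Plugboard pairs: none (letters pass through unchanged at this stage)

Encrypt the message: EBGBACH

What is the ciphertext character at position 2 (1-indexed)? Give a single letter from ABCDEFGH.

Char 1 ('E'): step: R->6, L=1; E->plug->E->R->C->L->A->refl->E->L'->H->R'->B->plug->B
Char 2 ('B'): step: R->7, L=1; B->plug->B->R->E->L->H->refl->D->L'->G->R'->A->plug->A

A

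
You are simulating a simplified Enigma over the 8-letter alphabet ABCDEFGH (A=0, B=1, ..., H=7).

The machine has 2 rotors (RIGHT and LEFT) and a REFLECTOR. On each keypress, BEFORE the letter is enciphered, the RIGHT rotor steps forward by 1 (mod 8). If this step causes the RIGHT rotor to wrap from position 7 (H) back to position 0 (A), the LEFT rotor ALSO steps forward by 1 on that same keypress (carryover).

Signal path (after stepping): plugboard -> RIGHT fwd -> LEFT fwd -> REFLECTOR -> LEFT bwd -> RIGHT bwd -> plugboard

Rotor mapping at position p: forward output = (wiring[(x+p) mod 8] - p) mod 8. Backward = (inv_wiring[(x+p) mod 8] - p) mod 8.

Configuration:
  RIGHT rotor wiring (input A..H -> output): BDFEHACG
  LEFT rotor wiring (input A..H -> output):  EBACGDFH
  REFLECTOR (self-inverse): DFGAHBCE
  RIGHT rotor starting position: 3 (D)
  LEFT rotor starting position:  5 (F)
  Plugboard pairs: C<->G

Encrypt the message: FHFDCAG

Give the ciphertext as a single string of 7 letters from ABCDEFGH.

Answer: GFEADBE

Derivation:
Char 1 ('F'): step: R->4, L=5; F->plug->F->R->H->L->B->refl->F->L'->G->R'->C->plug->G
Char 2 ('H'): step: R->5, L=5; H->plug->H->R->C->L->C->refl->G->L'->A->R'->F->plug->F
Char 3 ('F'): step: R->6, L=5; F->plug->F->R->G->L->F->refl->B->L'->H->R'->E->plug->E
Char 4 ('D'): step: R->7, L=5; D->plug->D->R->G->L->F->refl->B->L'->H->R'->A->plug->A
Char 5 ('C'): step: R->0, L->6 (L advanced); C->plug->G->R->C->L->G->refl->C->L'->E->R'->D->plug->D
Char 6 ('A'): step: R->1, L=6; A->plug->A->R->C->L->G->refl->C->L'->E->R'->B->plug->B
Char 7 ('G'): step: R->2, L=6; G->plug->C->R->F->L->E->refl->H->L'->A->R'->E->plug->E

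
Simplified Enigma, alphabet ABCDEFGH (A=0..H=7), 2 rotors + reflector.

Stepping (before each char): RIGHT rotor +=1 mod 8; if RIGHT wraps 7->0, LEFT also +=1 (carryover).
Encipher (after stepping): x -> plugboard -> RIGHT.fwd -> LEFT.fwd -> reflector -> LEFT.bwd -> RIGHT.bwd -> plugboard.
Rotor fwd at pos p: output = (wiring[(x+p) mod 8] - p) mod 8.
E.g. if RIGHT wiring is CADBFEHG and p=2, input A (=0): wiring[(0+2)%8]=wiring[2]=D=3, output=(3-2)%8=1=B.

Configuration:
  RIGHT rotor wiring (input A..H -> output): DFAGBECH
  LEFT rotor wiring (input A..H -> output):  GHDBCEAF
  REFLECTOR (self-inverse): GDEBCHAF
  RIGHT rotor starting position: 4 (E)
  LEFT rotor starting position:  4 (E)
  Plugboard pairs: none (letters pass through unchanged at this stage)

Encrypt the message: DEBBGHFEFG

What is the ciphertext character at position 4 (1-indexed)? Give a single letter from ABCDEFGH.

Char 1 ('D'): step: R->5, L=4; D->plug->D->R->G->L->H->refl->F->L'->H->R'->A->plug->A
Char 2 ('E'): step: R->6, L=4; E->plug->E->R->C->L->E->refl->C->L'->E->R'->A->plug->A
Char 3 ('B'): step: R->7, L=4; B->plug->B->R->E->L->C->refl->E->L'->C->R'->F->plug->F
Char 4 ('B'): step: R->0, L->5 (L advanced); B->plug->B->R->F->L->G->refl->A->L'->C->R'->G->plug->G

G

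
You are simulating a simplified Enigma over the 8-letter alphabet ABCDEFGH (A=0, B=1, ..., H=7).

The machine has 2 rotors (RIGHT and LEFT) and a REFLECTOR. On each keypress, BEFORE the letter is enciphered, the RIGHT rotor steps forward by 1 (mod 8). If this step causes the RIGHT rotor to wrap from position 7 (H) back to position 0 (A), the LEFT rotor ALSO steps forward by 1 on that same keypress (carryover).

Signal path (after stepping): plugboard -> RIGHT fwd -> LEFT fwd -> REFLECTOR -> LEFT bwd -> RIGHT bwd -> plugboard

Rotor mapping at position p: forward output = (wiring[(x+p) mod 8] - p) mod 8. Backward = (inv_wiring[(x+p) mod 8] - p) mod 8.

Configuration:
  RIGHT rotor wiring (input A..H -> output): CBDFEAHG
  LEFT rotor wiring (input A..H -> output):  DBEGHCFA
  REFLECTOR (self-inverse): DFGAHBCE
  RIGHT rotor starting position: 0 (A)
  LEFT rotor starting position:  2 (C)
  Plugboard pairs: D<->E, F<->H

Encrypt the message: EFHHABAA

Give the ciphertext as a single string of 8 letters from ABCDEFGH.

Char 1 ('E'): step: R->1, L=2; E->plug->D->R->D->L->A->refl->D->L'->E->R'->C->plug->C
Char 2 ('F'): step: R->2, L=2; F->plug->H->R->H->L->H->refl->E->L'->B->R'->A->plug->A
Char 3 ('H'): step: R->3, L=2; H->plug->F->R->H->L->H->refl->E->L'->B->R'->B->plug->B
Char 4 ('H'): step: R->4, L=2; H->plug->F->R->F->L->G->refl->C->L'->A->R'->A->plug->A
Char 5 ('A'): step: R->5, L=2; A->plug->A->R->D->L->A->refl->D->L'->E->R'->E->plug->D
Char 6 ('B'): step: R->6, L=2; B->plug->B->R->A->L->C->refl->G->L'->F->R'->E->plug->D
Char 7 ('A'): step: R->7, L=2; A->plug->A->R->H->L->H->refl->E->L'->B->R'->G->plug->G
Char 8 ('A'): step: R->0, L->3 (L advanced); A->plug->A->R->C->L->H->refl->E->L'->B->R'->B->plug->B

Answer: CABADDGB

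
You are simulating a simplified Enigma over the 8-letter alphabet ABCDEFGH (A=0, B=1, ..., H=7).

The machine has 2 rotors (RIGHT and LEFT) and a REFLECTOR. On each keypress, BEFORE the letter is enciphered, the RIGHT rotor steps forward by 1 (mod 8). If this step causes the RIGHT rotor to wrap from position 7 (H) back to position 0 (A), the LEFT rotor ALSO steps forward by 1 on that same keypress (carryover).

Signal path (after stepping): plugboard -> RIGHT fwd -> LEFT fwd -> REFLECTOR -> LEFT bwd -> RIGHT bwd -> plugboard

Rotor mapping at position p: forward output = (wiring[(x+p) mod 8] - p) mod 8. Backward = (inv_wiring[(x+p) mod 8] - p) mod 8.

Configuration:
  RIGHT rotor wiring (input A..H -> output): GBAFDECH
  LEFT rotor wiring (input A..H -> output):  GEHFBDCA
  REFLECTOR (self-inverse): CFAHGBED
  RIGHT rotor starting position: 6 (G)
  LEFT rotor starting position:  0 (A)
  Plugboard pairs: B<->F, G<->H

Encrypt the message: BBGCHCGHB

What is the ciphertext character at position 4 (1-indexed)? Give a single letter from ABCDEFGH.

Char 1 ('B'): step: R->7, L=0; B->plug->F->R->E->L->B->refl->F->L'->D->R'->H->plug->G
Char 2 ('B'): step: R->0, L->1 (L advanced); B->plug->F->R->E->L->C->refl->A->L'->D->R'->E->plug->E
Char 3 ('G'): step: R->1, L=1; G->plug->H->R->F->L->B->refl->F->L'->H->R'->B->plug->F
Char 4 ('C'): step: R->2, L=1; C->plug->C->R->B->L->G->refl->E->L'->C->R'->D->plug->D

D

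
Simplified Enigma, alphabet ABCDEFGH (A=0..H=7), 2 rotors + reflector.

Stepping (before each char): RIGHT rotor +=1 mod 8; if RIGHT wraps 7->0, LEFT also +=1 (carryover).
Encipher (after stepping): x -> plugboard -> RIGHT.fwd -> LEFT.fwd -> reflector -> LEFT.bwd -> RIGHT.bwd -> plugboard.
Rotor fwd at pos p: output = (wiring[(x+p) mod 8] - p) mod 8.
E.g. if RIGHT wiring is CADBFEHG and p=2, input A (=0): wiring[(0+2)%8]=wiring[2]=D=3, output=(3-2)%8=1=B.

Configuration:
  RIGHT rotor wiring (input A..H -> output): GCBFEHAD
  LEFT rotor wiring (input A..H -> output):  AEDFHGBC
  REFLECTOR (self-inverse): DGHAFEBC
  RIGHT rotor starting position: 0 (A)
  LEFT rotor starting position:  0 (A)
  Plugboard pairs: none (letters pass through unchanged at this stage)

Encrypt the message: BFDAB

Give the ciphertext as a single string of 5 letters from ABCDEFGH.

Char 1 ('B'): step: R->1, L=0; B->plug->B->R->A->L->A->refl->D->L'->C->R'->G->plug->G
Char 2 ('F'): step: R->2, L=0; F->plug->F->R->B->L->E->refl->F->L'->D->R'->B->plug->B
Char 3 ('D'): step: R->3, L=0; D->plug->D->R->F->L->G->refl->B->L'->G->R'->H->plug->H
Char 4 ('A'): step: R->4, L=0; A->plug->A->R->A->L->A->refl->D->L'->C->R'->E->plug->E
Char 5 ('B'): step: R->5, L=0; B->plug->B->R->D->L->F->refl->E->L'->B->R'->D->plug->D

Answer: GBHED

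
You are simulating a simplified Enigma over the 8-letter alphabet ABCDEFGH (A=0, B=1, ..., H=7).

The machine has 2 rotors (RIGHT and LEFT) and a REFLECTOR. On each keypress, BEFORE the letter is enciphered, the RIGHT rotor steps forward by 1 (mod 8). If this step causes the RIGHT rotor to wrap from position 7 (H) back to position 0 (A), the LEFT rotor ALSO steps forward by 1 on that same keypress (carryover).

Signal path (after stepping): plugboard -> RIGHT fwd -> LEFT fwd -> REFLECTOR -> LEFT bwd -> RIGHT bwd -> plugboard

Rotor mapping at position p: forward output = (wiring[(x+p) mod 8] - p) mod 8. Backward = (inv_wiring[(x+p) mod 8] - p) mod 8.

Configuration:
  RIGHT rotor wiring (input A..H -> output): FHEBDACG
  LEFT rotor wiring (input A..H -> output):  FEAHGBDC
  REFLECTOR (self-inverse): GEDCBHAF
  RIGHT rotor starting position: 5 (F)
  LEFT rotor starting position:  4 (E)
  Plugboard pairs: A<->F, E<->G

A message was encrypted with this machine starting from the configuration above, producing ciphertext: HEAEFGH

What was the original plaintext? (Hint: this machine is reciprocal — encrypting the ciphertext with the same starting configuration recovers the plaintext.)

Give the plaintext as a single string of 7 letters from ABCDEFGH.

Char 1 ('H'): step: R->6, L=4; H->plug->H->R->C->L->H->refl->F->L'->B->R'->D->plug->D
Char 2 ('E'): step: R->7, L=4; E->plug->G->R->B->L->F->refl->H->L'->C->R'->E->plug->G
Char 3 ('A'): step: R->0, L->5 (L advanced); A->plug->F->R->A->L->E->refl->B->L'->H->R'->B->plug->B
Char 4 ('E'): step: R->1, L=5; E->plug->G->R->F->L->D->refl->C->L'->G->R'->A->plug->F
Char 5 ('F'): step: R->2, L=5; F->plug->A->R->C->L->F->refl->H->L'->E->R'->F->plug->A
Char 6 ('G'): step: R->3, L=5; G->plug->E->R->D->L->A->refl->G->L'->B->R'->H->plug->H
Char 7 ('H'): step: R->4, L=5; H->plug->H->R->F->L->D->refl->C->L'->G->R'->C->plug->C

Answer: DGBFAHC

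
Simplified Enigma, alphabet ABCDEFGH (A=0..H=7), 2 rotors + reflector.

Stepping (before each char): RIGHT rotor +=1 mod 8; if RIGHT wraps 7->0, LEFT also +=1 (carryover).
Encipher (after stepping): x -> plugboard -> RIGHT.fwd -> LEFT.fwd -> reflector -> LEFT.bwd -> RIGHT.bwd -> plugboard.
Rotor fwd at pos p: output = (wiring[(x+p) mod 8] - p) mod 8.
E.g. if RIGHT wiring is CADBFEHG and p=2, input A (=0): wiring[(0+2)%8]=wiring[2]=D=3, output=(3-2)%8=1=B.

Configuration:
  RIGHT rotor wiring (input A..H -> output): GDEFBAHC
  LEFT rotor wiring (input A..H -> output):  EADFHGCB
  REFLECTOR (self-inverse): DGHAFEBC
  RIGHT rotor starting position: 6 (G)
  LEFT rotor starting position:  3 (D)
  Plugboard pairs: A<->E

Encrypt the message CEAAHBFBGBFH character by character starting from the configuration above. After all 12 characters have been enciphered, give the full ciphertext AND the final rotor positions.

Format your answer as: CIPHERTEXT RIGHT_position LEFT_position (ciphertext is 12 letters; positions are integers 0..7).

Char 1 ('C'): step: R->7, L=3; C->plug->C->R->E->L->G->refl->B->L'->F->R'->D->plug->D
Char 2 ('E'): step: R->0, L->4 (L advanced); E->plug->A->R->G->L->H->refl->C->L'->B->R'->E->plug->A
Char 3 ('A'): step: R->1, L=4; A->plug->E->R->H->L->B->refl->G->L'->C->R'->A->plug->E
Char 4 ('A'): step: R->2, L=4; A->plug->E->R->F->L->E->refl->F->L'->D->R'->B->plug->B
Char 5 ('H'): step: R->3, L=4; H->plug->H->R->B->L->C->refl->H->L'->G->R'->B->plug->B
Char 6 ('B'): step: R->4, L=4; B->plug->B->R->E->L->A->refl->D->L'->A->R'->G->plug->G
Char 7 ('F'): step: R->5, L=4; F->plug->F->R->H->L->B->refl->G->L'->C->R'->B->plug->B
Char 8 ('B'): step: R->6, L=4; B->plug->B->R->E->L->A->refl->D->L'->A->R'->C->plug->C
Char 9 ('G'): step: R->7, L=4; G->plug->G->R->B->L->C->refl->H->L'->G->R'->E->plug->A
Char 10 ('B'): step: R->0, L->5 (L advanced); B->plug->B->R->D->L->H->refl->C->L'->H->R'->G->plug->G
Char 11 ('F'): step: R->1, L=5; F->plug->F->R->G->L->A->refl->D->L'->E->R'->C->plug->C
Char 12 ('H'): step: R->2, L=5; H->plug->H->R->B->L->F->refl->E->L'->C->R'->A->plug->E
Final: ciphertext=DAEBBGBCAGCE, RIGHT=2, LEFT=5

Answer: DAEBBGBCAGCE 2 5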